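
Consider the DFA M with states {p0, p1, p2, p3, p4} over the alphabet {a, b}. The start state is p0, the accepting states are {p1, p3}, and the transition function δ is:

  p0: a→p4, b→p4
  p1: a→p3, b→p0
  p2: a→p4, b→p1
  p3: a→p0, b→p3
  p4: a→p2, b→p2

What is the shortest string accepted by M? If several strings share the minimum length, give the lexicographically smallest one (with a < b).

A breadth-first search from p0 reaches an accepting state first via the path p0 → p4 → p2 → p1 on input aab.
No string of length < 3 is accepted (BFS exhausts all shorter strings without reaching an accepting state), and aab is the lexicographically least accepting string of length 3.

aab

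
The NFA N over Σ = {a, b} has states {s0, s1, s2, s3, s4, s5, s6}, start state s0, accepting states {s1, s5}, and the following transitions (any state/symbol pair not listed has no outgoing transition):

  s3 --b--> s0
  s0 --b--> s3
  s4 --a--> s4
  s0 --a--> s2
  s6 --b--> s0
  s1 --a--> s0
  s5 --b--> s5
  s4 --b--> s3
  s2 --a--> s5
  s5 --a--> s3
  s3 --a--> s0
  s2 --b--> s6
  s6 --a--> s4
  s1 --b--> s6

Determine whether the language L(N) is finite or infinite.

infinite

State s0 is reachable from the start and can reach an accepting state, and it lies on the cycle s0 → s2 → s5 → s3 → s0.
Traversing that cycle any number of times yields accepted strings of unbounded length, so the language is infinite.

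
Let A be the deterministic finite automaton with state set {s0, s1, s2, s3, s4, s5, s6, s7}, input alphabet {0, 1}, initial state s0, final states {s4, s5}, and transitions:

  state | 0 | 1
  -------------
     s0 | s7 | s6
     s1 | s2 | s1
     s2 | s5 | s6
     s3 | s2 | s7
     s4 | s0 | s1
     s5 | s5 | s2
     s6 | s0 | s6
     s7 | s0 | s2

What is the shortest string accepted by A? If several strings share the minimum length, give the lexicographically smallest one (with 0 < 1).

A breadth-first search from s0 reaches an accepting state first via the path s0 → s7 → s2 → s5 on input 010.
No string of length < 3 is accepted (BFS exhausts all shorter strings without reaching an accepting state), and 010 is the lexicographically least accepting string of length 3.

010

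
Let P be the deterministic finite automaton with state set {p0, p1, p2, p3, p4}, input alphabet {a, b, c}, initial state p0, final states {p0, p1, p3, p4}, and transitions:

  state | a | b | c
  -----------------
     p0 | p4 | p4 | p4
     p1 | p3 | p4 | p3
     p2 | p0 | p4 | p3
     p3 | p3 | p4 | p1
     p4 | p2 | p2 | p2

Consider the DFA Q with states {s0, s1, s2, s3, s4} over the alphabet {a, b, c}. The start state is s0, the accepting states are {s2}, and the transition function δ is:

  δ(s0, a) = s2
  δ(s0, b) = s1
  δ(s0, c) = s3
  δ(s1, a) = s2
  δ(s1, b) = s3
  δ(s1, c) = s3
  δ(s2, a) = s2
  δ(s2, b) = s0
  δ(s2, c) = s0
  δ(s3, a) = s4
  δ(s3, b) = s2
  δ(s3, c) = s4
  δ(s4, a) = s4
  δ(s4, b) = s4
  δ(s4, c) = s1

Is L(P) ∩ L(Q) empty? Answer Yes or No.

The string a is accepted by both P and Q.
Hence L(P) ∩ L(Q) ≠ ∅.

No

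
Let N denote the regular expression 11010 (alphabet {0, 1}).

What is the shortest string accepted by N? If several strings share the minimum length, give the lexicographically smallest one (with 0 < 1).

11010

By inspection of the expression, no string of length less than 5 matches, and 11010 is the lexicographically first match of length 5.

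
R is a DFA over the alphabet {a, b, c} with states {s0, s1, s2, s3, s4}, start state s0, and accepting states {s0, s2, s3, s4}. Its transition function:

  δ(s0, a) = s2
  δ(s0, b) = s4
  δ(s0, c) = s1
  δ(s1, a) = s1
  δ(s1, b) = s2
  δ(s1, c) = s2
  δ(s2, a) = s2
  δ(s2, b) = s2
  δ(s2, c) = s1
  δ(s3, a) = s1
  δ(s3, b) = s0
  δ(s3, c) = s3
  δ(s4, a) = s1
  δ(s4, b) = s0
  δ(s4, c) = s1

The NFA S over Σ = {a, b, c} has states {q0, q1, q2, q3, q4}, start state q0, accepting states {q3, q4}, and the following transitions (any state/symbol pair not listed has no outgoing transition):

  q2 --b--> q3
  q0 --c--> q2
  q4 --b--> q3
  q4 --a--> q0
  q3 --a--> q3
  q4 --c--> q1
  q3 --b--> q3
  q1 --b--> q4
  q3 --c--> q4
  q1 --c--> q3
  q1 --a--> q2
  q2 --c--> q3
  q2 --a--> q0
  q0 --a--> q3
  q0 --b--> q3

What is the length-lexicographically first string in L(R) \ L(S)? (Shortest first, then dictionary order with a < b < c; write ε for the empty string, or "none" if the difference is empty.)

The empty string ε is accepted by R but not by S.
Since ε is the unique shortest string, it is the required witness.

ε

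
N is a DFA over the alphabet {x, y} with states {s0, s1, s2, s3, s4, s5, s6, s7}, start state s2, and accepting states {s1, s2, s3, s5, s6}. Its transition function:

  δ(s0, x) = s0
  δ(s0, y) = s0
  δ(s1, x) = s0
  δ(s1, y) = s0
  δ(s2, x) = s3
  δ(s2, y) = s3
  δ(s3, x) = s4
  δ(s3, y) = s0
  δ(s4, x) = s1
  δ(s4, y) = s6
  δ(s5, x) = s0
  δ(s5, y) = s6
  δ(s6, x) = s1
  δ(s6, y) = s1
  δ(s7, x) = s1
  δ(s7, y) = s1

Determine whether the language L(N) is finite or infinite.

finite

The useful states (reachable from s2 and able to reach an accepting state) are {s1, s2, s3, s4, s6}.
Restricted to these states the transition graph has no cycle, so every accepting path has bounded length and L is finite.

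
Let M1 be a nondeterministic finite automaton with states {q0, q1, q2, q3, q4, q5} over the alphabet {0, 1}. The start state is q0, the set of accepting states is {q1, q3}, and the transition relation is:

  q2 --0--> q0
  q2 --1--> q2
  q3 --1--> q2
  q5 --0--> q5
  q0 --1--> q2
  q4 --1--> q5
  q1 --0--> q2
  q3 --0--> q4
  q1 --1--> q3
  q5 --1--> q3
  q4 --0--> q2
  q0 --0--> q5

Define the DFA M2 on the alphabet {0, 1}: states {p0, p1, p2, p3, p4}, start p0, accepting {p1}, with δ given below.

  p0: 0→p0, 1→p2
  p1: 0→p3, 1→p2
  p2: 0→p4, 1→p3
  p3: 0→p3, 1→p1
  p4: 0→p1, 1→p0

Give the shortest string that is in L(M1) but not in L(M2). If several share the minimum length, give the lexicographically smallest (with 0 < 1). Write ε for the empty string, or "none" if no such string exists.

The string 01 is accepted by M1 but not by M2.
No shorter string lies in the difference, and 01 is the lexicographically first length-2 string in L(M1) \ L(M2).

01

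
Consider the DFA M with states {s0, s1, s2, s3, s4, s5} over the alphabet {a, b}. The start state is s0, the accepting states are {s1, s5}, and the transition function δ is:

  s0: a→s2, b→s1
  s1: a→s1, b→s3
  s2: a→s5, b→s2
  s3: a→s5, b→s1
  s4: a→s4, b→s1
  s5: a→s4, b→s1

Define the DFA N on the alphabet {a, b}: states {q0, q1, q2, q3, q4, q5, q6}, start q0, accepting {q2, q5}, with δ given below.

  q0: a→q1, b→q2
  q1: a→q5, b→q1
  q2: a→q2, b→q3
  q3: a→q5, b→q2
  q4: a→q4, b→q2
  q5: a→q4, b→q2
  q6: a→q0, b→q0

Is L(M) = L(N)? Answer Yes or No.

Yes

Exploring the product automaton M × N from the start pair (s0, q0), following both machines on each input symbol, reaches 6 state pairs: (s0, q0), (s2, q1), (s1, q2), (s5, q5), (s3, q3), (s4, q4).
M accepts in {s1, s5} and N accepts in {q2, q5}. In every reachable pair the two components are either both accepting — (s1, q2), (s5, q5) — or both non-accepting, so no string is accepted by exactly one of the machines: L(M) \ L(N) and L(N) \ L(M) are both empty.
Hence every string is accepted by M iff it is accepted by N, and the two languages coincide.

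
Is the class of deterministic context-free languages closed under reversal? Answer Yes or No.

L = {c bⁿaⁿ : n≥0} ∪ {d b²ⁿaⁿ : n≥0} is a DCFL: the first symbol tells a deterministic PDA whether to pop one or two b's per a. Its reversal Lᴿ = {aⁿbⁿ c : n≥0} ∪ {aⁿb²ⁿ d : n≥0} is not. DCFLs are closed under right quotient by regular languages, and Lᴿ/{c, d} = {aⁿbⁿ : n≥0} ∪ {aⁿb²ⁿ : n≥0} — the standard context-free language accepted by no deterministic PDA (intuitively the machine would have to commit to a b-to-a ratio before the distinguishing marker arrives; formally, a DPDA for it would have a single run on aⁿb²ⁿ, accepting after the prefix aⁿbⁿ and accepting again after n more b's; an ordinary PDA that simulates it on a's and b's and, at any moment when it is accepting, may switch to reading only a fresh letter e while feeding each e to the simulation as a b, would accept aⁱbʲeᵏ (k≥1) exactly when both aⁱbʲ and aⁱbʲ⁺ᵏ are in the language, i.e. its language intersected with the regular set a*b*e⁺ would be exactly {aⁿbⁿeⁿ : n≥1} — impossible, since context-free languages are closed under intersection with regular sets and {aⁿbⁿeⁿ} is not context-free). So Lᴿ cannot be a DCFL.

No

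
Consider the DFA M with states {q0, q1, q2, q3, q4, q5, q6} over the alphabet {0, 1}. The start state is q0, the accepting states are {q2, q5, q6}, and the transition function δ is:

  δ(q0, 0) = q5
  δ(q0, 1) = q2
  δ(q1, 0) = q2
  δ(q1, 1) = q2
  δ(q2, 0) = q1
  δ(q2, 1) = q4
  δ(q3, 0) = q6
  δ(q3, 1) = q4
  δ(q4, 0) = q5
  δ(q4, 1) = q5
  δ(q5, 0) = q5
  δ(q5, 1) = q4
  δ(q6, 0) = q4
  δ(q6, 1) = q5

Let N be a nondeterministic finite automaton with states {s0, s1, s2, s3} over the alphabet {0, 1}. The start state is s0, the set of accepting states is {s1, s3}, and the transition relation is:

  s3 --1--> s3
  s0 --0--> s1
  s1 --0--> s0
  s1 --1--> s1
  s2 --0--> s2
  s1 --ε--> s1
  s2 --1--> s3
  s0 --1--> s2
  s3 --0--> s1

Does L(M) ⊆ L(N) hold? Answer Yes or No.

No

The string 1 is in L(M) but not in L(N).
So L(M) ⊄ L(N).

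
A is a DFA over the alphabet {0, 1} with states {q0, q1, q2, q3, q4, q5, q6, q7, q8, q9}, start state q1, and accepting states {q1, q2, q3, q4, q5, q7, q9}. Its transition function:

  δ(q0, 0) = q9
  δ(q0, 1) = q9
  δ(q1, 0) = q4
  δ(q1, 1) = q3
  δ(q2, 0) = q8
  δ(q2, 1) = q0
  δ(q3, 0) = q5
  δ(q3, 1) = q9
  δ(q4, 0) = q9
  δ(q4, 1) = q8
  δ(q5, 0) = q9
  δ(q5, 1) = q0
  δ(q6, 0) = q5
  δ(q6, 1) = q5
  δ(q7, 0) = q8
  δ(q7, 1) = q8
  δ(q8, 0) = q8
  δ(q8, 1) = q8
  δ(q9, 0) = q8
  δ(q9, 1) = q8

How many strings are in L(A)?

The useful subgraph on states {q0, q1, q3, q4, q5, q9} is acyclic, so L(A) is finite; the longest accepting path visits 5 useful states, giving maximum string length 4.
Counting accepting paths from q1 by length: 1 of length 0, 2 of length 1, 3 of length 2, 1 of length 3, 2 of length 4. Total 9.

9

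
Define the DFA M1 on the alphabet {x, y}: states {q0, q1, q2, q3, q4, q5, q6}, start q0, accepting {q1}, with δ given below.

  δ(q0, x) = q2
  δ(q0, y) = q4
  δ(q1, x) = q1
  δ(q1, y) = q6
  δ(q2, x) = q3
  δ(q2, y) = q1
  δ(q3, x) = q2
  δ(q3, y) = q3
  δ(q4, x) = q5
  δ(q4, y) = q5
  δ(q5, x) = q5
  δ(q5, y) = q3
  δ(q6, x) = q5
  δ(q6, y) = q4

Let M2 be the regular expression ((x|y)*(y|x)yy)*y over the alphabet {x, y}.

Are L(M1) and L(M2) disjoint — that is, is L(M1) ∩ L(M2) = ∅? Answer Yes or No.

Yes

Converting the expression M2 to a DFA (subset construction, then merging equivalent states) gives the minimal DFA with states {r0, r1, r2, r3, r4, r5}, start state r0, accepting states {r2, r5} and transitions r0: x→r1, y→r2; r1: x→r1, y→r3; r2: x→r1, y→r3; r3: x→r1, y→r4; r4: x→r1, y→r5; r5: x→r1, y→r5.
Exploring the product automaton M1 × M2 from the start pair (q0, r0), following both machines on each input symbol, reaches 16 state pairs: (q0, r0), (q2, r1), (q4, r2), (q3, r1), (q1, r3), (q5, r1), (q5, r3), (q3, r3), (q1, r1), (q6, r4), (q3, r4), (q6, r3), (q4, r5), (q3, r5), (q4, r4), (q5, r5).
M1 accepts in {q1} and M2 accepts in {r2, r5}; no reachable pair has both components accepting, so no string drives both machines to acceptance simultaneously and L(M1) ∩ L(M2) = ∅.
So no string is accepted by both, and the intersection is empty.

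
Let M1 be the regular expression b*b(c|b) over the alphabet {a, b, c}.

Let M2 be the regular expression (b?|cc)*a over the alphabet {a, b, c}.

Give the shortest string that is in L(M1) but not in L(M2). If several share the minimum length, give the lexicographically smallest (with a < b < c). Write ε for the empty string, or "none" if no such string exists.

The string bb is accepted by M1 but not by M2.
No shorter string lies in the difference, and bb is the lexicographically first length-2 string in L(M1) \ L(M2).

bb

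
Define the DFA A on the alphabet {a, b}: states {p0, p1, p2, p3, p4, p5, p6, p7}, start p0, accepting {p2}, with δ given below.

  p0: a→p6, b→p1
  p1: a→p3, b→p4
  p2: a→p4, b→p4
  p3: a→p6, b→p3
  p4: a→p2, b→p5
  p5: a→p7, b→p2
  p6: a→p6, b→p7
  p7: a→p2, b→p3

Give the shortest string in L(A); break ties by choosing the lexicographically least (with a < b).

aba

A breadth-first search from p0 reaches an accepting state first via the path p0 → p6 → p7 → p2 on input aba.
No string of length < 3 is accepted (BFS exhausts all shorter strings without reaching an accepting state), and aba is the lexicographically least accepting string of length 3.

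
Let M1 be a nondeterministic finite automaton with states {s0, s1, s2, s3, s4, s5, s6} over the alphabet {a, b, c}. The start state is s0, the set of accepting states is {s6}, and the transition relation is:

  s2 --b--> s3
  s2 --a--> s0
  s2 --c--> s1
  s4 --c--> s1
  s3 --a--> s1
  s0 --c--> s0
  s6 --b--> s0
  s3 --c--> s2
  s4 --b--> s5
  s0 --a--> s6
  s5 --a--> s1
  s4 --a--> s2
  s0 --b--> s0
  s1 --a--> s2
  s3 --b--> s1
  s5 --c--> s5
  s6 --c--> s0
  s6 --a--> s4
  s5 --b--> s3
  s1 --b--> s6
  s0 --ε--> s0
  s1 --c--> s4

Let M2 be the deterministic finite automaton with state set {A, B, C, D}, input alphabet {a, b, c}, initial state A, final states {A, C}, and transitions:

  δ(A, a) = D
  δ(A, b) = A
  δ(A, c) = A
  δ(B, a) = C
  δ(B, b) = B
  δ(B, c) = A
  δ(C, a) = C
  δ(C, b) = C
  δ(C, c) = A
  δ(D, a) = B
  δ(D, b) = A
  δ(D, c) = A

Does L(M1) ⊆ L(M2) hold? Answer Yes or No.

The string a is in L(M1) but not in L(M2).
So L(M1) ⊄ L(M2).

No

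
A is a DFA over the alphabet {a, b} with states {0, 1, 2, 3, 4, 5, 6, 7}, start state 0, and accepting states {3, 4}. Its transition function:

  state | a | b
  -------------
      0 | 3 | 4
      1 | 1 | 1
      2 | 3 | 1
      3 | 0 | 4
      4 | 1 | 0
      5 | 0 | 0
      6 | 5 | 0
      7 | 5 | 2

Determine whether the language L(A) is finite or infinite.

infinite

State 0 is reachable from the start and can reach an accepting state, and it lies on the cycle 0 → 3 → 0.
Traversing that cycle any number of times yields accepted strings of unbounded length, so the language is infinite.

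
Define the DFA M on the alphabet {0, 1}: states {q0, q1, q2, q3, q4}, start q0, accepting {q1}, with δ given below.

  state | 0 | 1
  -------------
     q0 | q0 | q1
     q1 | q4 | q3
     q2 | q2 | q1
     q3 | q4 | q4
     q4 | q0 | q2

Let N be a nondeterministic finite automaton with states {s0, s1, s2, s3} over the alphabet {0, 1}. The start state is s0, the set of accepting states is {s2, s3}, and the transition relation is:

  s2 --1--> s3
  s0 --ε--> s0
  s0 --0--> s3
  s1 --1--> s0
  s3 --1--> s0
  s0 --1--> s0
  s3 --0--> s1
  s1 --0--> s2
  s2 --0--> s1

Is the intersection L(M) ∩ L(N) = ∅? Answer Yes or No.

The string 0001 is accepted by both M and N.
Hence L(M) ∩ L(N) ≠ ∅.

No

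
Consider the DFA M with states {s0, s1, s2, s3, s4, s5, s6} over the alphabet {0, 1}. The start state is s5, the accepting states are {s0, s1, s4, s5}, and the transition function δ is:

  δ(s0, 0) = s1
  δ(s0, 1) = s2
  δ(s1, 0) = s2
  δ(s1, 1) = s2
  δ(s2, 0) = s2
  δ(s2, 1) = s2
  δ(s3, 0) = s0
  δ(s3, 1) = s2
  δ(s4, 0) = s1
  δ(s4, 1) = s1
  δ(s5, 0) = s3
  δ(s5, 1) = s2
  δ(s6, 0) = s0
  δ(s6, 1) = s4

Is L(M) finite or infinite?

finite

The useful states (reachable from s5 and able to reach an accepting state) are {s0, s1, s3, s5}.
Restricted to these states the transition graph has no cycle, so every accepting path has bounded length and L is finite.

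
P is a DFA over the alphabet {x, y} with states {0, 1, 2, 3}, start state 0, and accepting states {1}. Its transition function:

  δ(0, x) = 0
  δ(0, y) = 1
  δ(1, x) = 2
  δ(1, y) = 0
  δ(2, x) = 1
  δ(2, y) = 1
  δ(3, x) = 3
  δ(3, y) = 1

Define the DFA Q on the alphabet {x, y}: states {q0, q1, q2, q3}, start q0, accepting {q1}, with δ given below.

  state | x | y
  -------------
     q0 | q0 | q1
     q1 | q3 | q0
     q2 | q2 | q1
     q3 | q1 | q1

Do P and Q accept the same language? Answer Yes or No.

Exploring the product automaton P × Q from the start pair (0, q0), following both machines on each input symbol, reaches 3 state pairs: (0, q0), (1, q1), (2, q3).
P accepts in {1} and Q accepts in {q1}. In every reachable pair the two components are either both accepting — (1, q1) — or both non-accepting, so no string is accepted by exactly one of the machines: L(P) \ L(Q) and L(Q) \ L(P) are both empty.
Hence every string is accepted by P iff it is accepted by Q, and the two languages coincide.

Yes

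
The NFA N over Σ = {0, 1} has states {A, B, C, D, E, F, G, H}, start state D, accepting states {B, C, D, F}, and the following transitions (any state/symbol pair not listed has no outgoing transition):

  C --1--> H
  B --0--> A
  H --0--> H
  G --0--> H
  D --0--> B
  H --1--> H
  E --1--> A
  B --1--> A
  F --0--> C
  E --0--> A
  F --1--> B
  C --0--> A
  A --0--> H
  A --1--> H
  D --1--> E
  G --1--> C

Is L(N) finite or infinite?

The useful states (reachable from D and able to reach an accepting state) are {B, D}.
Restricted to these states the transition graph has no cycle, so every accepting path has bounded length and L is finite.

finite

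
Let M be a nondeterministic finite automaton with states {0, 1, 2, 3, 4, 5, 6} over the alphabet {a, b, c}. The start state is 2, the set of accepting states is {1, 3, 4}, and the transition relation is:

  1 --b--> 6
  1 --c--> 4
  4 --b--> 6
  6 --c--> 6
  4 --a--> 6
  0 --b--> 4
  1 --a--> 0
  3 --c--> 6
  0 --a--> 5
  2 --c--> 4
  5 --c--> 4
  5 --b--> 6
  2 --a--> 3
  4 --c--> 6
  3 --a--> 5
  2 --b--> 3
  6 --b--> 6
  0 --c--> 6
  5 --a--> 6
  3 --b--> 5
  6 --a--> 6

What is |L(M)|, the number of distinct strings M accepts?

The useful subgraph on states {2, 3, 4, 5} is acyclic, so L(M) is finite; the longest accepting path visits 4 useful states, giving maximum string length 3.
Counting accepting paths from 2 by length: 3 of length 1, 4 of length 3. Total 7.

7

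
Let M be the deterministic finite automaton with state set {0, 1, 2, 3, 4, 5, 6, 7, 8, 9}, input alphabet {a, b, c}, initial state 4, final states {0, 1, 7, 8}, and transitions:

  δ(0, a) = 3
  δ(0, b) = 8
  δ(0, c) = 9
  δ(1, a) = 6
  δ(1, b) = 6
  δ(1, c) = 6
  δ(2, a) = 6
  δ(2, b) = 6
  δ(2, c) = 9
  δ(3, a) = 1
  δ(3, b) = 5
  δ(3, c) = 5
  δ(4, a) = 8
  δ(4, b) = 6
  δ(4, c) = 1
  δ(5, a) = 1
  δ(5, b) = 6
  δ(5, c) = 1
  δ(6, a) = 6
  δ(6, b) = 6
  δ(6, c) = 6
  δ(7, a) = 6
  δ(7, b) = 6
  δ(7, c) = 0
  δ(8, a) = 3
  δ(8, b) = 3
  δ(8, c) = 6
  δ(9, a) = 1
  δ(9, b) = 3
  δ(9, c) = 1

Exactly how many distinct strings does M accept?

12

The useful subgraph on states {1, 3, 4, 5, 8} is acyclic, so L(M) is finite; the longest accepting path visits 5 useful states, giving maximum string length 4.
Counting accepting paths from 4 by length: 2 of length 1, 2 of length 3, 8 of length 4. Total 12.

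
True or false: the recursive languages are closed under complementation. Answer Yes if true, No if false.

Yes

Run the decider for L and flip its answer; since the decider halts on every input, this decides the complement.
So the recursive languages are closed under complement.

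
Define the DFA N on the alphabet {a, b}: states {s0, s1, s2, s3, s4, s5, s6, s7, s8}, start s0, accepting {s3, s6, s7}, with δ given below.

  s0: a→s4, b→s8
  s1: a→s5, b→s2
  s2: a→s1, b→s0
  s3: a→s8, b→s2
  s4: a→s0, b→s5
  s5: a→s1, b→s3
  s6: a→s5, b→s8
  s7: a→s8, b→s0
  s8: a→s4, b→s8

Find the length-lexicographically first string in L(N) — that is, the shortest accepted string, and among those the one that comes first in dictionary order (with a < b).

A breadth-first search from s0 reaches an accepting state first via the path s0 → s4 → s5 → s3 on input abb.
No string of length < 3 is accepted (BFS exhausts all shorter strings without reaching an accepting state), and abb is the lexicographically least accepting string of length 3.

abb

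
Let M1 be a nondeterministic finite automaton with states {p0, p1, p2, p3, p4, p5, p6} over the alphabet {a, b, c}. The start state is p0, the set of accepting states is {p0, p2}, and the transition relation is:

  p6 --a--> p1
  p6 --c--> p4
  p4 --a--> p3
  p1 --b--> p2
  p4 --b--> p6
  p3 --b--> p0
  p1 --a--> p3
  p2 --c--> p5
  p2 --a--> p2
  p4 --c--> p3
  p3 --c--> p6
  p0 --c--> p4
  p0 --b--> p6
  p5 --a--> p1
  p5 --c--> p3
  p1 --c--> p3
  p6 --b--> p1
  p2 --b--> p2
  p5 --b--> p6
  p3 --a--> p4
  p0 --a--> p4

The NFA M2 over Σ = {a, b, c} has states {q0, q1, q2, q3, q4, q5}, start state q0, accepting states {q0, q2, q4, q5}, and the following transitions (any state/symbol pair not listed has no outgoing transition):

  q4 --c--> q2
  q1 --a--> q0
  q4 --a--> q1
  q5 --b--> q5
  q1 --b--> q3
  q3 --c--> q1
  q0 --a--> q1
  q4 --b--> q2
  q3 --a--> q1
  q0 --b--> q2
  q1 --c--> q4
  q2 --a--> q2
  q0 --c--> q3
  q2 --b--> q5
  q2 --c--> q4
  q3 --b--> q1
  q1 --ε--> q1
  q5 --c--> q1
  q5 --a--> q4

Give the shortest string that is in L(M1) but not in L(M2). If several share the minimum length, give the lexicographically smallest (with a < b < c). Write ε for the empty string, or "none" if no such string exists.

The string cab is accepted by M1 but not by M2.
No shorter string lies in the difference, and cab is the lexicographically first length-3 string in L(M1) \ L(M2).

cab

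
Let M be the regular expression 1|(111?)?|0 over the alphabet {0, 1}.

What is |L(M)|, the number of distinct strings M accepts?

The expression has no Kleene star, so L(M) is finite. Expanding the alternatives gives {ε, 0, 1, 11, 111}.
That is 1 of length 0, 2 of length 1, 1 of length 2, 1 of length 3: 5 strings in all.

5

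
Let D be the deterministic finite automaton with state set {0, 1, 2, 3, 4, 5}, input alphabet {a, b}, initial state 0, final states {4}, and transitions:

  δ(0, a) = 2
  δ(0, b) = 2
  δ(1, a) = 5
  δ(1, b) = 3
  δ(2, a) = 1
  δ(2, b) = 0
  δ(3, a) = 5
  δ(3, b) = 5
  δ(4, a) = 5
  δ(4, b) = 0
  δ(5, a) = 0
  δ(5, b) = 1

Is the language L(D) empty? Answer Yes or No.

The states reachable from the start state are {0, 1, 2, 3, 5}.
None of the accepting states {4} is reachable, so no string is accepted and L(D) = ∅.

Yes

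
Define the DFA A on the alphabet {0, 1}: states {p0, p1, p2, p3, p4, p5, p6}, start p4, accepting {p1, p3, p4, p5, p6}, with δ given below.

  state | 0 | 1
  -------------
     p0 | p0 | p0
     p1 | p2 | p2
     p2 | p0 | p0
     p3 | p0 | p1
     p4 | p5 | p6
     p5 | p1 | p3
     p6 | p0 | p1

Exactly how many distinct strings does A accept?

7

The useful subgraph on states {p1, p3, p4, p5, p6} is acyclic, so L(A) is finite; the longest accepting path visits 4 useful states, giving maximum string length 3.
Counting accepting paths from p4 by length: 1 of length 0, 2 of length 1, 3 of length 2, 1 of length 3. Total 7.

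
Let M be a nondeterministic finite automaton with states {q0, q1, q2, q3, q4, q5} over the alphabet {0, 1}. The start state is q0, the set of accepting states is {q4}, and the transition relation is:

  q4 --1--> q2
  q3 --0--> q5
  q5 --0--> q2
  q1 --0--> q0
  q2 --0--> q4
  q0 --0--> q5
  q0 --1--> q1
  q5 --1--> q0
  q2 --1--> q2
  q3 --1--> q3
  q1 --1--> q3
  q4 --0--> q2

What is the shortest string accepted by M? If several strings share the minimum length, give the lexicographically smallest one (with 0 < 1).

A breadth-first search from q0 reaches an accepting state first via the path q0 → q5 → q2 → q4 on input 000.
No string of length < 3 is accepted (BFS exhausts all shorter strings without reaching an accepting state), and 000 is the lexicographically least accepting string of length 3.

000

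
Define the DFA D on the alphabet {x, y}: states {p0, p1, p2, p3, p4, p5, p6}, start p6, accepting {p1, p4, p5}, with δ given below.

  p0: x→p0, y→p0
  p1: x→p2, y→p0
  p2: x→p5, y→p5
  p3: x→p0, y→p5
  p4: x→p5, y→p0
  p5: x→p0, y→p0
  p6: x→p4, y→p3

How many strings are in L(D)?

3

The useful subgraph on states {p3, p4, p5, p6} is acyclic, so L(D) is finite; the longest accepting path visits 3 useful states, giving maximum string length 2.
Counting accepting paths from p6 by length: 1 of length 1, 2 of length 2. Total 3.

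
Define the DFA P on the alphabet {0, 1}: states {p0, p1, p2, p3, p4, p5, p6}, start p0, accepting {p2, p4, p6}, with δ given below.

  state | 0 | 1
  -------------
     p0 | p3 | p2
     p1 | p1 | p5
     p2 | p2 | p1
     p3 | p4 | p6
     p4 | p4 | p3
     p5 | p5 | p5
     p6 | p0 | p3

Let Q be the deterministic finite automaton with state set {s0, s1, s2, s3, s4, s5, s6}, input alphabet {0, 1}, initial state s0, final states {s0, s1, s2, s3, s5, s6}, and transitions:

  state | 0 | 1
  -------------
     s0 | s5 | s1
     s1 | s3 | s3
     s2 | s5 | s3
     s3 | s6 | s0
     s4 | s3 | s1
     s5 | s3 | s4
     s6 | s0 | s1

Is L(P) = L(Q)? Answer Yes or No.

No

The string 01 is accepted by P but rejected by Q.
So L(P) ≠ L(Q).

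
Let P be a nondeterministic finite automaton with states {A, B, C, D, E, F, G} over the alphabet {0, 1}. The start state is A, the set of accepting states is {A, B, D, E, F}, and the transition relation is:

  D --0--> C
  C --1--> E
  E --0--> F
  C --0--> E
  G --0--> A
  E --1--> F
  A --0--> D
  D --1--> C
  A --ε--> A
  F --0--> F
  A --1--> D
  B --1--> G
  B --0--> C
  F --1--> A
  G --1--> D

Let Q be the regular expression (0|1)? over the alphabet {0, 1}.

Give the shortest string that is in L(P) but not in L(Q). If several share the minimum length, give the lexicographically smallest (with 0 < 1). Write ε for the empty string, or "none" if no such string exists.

000

The string 000 is accepted by P but not by Q.
No shorter string lies in the difference, and 000 is the lexicographically first length-3 string in L(P) \ L(Q).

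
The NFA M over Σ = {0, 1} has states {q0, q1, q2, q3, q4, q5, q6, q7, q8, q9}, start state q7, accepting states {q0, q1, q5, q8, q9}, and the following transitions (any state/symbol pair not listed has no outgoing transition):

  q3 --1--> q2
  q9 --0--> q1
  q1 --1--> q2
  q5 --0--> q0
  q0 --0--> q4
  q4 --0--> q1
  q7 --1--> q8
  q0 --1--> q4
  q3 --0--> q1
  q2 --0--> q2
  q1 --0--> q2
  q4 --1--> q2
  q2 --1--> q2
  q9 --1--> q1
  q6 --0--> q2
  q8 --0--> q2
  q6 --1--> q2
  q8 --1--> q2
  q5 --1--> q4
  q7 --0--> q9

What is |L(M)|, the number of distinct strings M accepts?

4

The useful subgraph on states {q1, q7, q8, q9} is acyclic, so L(M) is finite; the longest accepting path visits 3 useful states, giving maximum string length 2.
Counting accepting paths from q7 by length: 2 of length 1, 2 of length 2. Total 4.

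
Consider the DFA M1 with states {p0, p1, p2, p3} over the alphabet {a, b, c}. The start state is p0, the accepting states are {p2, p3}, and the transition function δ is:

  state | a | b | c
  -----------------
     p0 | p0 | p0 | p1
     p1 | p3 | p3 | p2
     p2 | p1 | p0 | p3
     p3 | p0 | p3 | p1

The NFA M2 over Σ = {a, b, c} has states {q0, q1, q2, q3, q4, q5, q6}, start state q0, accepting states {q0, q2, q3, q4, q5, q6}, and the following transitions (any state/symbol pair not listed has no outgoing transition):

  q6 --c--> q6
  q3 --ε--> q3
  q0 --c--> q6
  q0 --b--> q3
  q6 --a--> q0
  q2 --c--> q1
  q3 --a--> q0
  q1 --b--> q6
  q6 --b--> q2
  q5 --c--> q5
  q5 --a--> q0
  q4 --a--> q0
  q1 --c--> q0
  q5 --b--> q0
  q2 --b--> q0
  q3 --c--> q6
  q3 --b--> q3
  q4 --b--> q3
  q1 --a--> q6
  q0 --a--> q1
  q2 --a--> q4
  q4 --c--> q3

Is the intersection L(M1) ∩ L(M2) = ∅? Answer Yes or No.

The string ca is accepted by both M1 and M2.
Hence L(M1) ∩ L(M2) ≠ ∅.

No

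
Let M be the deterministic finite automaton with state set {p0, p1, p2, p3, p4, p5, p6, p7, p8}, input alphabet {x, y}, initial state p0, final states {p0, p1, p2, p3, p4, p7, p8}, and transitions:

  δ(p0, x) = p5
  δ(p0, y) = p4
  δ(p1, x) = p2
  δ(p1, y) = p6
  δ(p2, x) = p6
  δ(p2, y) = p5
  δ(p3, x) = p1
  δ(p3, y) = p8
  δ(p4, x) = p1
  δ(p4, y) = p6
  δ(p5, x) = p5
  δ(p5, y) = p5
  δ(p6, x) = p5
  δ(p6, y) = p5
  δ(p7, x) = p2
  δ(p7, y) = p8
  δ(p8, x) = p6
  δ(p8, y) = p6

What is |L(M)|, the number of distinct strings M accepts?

The useful subgraph on states {p0, p1, p2, p4} is acyclic, so L(M) is finite; the longest accepting path visits 4 useful states, giving maximum string length 3.
Counting accepting paths from p0 by length: 1 of length 0, 1 of length 1, 1 of length 2, 1 of length 3. Total 4.

4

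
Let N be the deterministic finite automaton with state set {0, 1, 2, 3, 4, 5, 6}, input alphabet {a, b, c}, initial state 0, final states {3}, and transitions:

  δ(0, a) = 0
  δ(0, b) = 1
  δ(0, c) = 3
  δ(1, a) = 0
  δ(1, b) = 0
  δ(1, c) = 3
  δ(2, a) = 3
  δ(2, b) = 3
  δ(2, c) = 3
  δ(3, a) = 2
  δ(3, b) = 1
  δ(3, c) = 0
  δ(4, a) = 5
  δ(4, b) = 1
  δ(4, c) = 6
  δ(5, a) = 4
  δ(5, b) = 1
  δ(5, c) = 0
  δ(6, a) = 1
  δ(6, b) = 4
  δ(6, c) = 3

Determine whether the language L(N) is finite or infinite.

infinite

State 0 is reachable from the start and can reach an accepting state, and it lies on the cycle 0 → 0.
Traversing that cycle any number of times yields accepted strings of unbounded length, so the language is infinite.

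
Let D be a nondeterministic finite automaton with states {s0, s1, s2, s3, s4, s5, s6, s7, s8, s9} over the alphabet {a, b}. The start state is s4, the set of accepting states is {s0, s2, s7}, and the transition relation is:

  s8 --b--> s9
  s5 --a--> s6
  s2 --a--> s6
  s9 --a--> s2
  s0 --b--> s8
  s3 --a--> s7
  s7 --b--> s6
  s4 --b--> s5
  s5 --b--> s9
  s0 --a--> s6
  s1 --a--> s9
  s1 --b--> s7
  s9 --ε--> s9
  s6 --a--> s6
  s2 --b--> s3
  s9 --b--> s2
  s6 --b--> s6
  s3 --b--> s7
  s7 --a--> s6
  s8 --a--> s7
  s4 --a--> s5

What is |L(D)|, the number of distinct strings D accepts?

12

The useful subgraph on states {s2, s3, s4, s5, s7, s9} is acyclic, so L(D) is finite; the longest accepting path visits 6 useful states, giving maximum string length 5.
Counting accepting paths from s4 by length: 4 of length 3, 8 of length 5. Total 12.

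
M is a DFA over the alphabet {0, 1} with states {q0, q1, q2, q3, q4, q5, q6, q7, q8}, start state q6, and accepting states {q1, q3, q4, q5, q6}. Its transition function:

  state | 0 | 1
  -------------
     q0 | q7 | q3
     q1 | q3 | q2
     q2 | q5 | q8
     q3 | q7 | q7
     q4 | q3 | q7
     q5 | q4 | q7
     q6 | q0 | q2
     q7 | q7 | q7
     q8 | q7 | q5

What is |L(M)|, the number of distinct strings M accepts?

8

The useful subgraph on states {q0, q2, q3, q4, q5, q6, q8} is acyclic, so L(M) is finite; the longest accepting path visits 6 useful states, giving maximum string length 5.
Counting accepting paths from q6 by length: 1 of length 0, 2 of length 2, 2 of length 3, 2 of length 4, 1 of length 5. Total 8.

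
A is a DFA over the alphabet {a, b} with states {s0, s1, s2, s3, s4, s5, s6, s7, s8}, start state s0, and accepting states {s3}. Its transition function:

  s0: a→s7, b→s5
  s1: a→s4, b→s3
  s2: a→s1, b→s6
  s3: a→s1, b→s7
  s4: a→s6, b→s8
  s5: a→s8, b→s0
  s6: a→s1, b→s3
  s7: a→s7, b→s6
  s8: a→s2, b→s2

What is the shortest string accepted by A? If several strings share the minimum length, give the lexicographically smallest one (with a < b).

abb

A breadth-first search from s0 reaches an accepting state first via the path s0 → s7 → s6 → s3 on input abb.
No string of length < 3 is accepted (BFS exhausts all shorter strings without reaching an accepting state), and abb is the lexicographically least accepting string of length 3.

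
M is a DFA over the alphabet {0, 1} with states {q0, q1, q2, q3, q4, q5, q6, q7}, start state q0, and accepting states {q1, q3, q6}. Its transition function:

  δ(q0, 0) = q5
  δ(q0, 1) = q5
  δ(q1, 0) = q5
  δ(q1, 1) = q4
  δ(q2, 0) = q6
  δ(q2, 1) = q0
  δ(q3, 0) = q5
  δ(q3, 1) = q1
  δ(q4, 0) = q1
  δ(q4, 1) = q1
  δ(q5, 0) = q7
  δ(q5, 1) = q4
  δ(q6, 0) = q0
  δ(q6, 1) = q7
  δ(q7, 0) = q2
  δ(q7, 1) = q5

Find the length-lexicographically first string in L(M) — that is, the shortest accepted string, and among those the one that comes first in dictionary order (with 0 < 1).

010

A breadth-first search from q0 reaches an accepting state first via the path q0 → q5 → q4 → q1 on input 010.
No string of length < 3 is accepted (BFS exhausts all shorter strings without reaching an accepting state), and 010 is the lexicographically least accepting string of length 3.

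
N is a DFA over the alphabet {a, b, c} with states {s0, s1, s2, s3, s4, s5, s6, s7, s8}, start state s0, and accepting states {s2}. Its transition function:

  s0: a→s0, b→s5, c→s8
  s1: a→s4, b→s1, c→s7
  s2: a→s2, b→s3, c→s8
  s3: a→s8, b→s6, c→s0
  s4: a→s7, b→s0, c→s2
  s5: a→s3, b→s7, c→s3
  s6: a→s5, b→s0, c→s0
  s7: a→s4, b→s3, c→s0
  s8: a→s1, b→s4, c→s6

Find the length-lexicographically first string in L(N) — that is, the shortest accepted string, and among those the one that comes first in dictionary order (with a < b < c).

A breadth-first search from s0 reaches an accepting state first via the path s0 → s8 → s4 → s2 on input cbc.
No string of length < 3 is accepted (BFS exhausts all shorter strings without reaching an accepting state), and cbc is the lexicographically least accepting string of length 3.

cbc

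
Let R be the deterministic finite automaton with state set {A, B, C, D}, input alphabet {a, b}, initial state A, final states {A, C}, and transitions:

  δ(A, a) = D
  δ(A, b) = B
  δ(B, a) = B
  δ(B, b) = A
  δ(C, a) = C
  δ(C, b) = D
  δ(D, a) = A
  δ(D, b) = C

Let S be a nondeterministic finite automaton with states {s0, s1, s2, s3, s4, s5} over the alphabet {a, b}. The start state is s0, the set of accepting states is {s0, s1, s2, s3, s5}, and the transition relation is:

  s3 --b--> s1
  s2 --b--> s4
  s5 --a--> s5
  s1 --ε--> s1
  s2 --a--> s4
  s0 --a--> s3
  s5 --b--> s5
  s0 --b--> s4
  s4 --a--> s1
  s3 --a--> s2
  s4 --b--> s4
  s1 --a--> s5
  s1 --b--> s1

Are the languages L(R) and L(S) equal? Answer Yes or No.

The string bb is accepted by R but rejected by S.
So L(R) ≠ L(S).

No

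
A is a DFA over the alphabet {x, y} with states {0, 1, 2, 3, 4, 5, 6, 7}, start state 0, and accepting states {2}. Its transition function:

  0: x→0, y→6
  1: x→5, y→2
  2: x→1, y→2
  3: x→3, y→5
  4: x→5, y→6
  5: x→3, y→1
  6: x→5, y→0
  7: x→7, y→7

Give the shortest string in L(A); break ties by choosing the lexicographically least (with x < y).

A breadth-first search from 0 reaches an accepting state first via the path 0 → 6 → 5 → 1 → 2 on input yxyy.
No string of length < 4 is accepted (BFS exhausts all shorter strings without reaching an accepting state), and yxyy is the lexicographically least accepting string of length 4.

yxyy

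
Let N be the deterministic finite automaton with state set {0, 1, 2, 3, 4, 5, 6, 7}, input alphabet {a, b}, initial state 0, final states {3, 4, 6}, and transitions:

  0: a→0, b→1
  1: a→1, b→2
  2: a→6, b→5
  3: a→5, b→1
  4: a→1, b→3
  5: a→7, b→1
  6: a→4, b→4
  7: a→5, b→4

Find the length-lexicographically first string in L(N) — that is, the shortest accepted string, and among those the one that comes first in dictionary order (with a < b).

A breadth-first search from 0 reaches an accepting state first via the path 0 → 1 → 2 → 6 on input bba.
No string of length < 3 is accepted (BFS exhausts all shorter strings without reaching an accepting state), and bba is the lexicographically least accepting string of length 3.

bba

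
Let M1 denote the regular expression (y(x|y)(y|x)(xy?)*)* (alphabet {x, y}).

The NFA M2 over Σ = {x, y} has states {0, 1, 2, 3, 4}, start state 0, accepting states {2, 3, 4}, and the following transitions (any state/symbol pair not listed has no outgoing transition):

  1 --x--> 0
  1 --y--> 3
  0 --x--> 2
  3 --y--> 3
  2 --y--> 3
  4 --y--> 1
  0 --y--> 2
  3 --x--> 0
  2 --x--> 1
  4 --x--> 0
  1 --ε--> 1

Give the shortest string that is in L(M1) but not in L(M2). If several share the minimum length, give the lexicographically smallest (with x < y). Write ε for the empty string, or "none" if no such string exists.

The empty string ε is accepted by M1 but not by M2.
Since ε is the unique shortest string, it is the required witness.

ε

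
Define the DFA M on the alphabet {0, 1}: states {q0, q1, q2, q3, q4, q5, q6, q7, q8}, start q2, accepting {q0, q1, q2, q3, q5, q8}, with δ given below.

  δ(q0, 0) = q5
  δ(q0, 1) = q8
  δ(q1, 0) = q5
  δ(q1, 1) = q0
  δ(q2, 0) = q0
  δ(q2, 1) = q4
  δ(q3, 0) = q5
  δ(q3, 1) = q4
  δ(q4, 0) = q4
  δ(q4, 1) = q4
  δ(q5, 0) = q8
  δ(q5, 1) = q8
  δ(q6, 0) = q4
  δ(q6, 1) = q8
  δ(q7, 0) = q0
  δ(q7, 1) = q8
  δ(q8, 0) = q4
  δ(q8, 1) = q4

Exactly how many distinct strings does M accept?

The useful subgraph on states {q0, q2, q5, q8} is acyclic, so L(M) is finite; the longest accepting path visits 4 useful states, giving maximum string length 3.
Counting accepting paths from q2 by length: 1 of length 0, 1 of length 1, 2 of length 2, 2 of length 3. Total 6.

6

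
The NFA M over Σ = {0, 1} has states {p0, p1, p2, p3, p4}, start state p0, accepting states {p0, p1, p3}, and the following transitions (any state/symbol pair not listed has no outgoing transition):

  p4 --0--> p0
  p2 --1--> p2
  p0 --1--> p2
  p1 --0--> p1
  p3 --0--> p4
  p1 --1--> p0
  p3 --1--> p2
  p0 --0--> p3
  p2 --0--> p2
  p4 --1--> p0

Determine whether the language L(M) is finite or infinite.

State p0 is reachable from the start and can reach an accepting state, and it lies on the cycle p0 → p3 → p4 → p0.
Traversing that cycle any number of times yields accepted strings of unbounded length, so the language is infinite.

infinite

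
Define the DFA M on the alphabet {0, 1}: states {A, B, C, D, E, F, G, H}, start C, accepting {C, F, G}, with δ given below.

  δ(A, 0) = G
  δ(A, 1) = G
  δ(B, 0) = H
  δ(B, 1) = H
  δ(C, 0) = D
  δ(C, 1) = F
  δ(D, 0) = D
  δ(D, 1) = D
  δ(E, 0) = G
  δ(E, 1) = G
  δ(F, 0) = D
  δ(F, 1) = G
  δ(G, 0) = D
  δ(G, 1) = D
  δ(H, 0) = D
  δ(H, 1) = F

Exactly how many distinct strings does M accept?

3

The useful subgraph on states {C, F, G} is acyclic, so L(M) is finite; the longest accepting path visits 3 useful states, giving maximum string length 2.
Counting accepting paths from C by length: 1 of length 0, 1 of length 1, 1 of length 2. Total 3.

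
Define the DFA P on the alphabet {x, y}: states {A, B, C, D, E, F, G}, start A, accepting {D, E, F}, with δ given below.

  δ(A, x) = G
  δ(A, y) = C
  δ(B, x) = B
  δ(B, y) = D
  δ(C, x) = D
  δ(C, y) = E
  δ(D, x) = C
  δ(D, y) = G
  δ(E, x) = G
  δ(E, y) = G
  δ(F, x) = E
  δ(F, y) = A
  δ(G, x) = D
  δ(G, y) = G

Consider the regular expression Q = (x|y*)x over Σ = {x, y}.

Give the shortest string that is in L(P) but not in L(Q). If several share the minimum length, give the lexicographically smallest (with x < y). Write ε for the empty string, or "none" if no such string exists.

The string yy is accepted by P but not by Q.
No shorter string lies in the difference, and yy is the lexicographically first length-2 string in L(P) \ L(Q).

yy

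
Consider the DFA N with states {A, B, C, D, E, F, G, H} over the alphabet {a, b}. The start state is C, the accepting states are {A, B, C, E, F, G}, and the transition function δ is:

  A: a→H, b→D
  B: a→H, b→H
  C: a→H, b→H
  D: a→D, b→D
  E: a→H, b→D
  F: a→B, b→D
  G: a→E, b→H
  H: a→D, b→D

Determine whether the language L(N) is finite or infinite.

finite

The useful states (reachable from C and able to reach an accepting state) are {C}.
Restricted to these states the transition graph has no cycle, so every accepting path has bounded length and L is finite.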